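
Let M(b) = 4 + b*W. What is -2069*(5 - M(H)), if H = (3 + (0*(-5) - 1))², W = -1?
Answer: -10345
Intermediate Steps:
H = 4 (H = (3 + (0 - 1))² = (3 - 1)² = 2² = 4)
M(b) = 4 - b (M(b) = 4 + b*(-1) = 4 - b)
-2069*(5 - M(H)) = -2069*(5 - (4 - 1*4)) = -2069*(5 - (4 - 4)) = -2069*(5 - 1*0) = -2069*(5 + 0) = -2069*5 = -10345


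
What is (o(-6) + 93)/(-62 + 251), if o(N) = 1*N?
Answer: 29/63 ≈ 0.46032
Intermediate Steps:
o(N) = N
(o(-6) + 93)/(-62 + 251) = (-6 + 93)/(-62 + 251) = 87/189 = 87*(1/189) = 29/63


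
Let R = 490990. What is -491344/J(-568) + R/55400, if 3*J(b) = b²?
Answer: 29978041/6981785 ≈ 4.2937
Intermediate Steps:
J(b) = b²/3
-491344/J(-568) + R/55400 = -491344/((⅓)*(-568)²) + 490990/55400 = -491344/((⅓)*322624) + 490990*(1/55400) = -491344/322624/3 + 49099/5540 = -491344*3/322624 + 49099/5540 = -92127/20164 + 49099/5540 = 29978041/6981785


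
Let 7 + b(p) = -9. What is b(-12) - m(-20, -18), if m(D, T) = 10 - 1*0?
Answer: -26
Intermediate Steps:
m(D, T) = 10 (m(D, T) = 10 + 0 = 10)
b(p) = -16 (b(p) = -7 - 9 = -16)
b(-12) - m(-20, -18) = -16 - 1*10 = -16 - 10 = -26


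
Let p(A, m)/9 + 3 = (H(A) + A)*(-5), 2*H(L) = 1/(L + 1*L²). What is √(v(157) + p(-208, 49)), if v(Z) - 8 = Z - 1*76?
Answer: √53909515218/2392 ≈ 97.067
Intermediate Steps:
v(Z) = -68 + Z (v(Z) = 8 + (Z - 1*76) = 8 + (Z - 76) = 8 + (-76 + Z) = -68 + Z)
H(L) = 1/(2*(L + L²)) (H(L) = 1/(2*(L + 1*L²)) = 1/(2*(L + L²)))
p(A, m) = -27 - 45*A - 45/(2*A*(1 + A)) (p(A, m) = -27 + 9*((1/(2*A*(1 + A)) + A)*(-5)) = -27 + 9*((A + 1/(2*A*(1 + A)))*(-5)) = -27 + 9*(-5*A - 5/(2*A*(1 + A))) = -27 + (-45*A - 45/(2*A*(1 + A))) = -27 - 45*A - 45/(2*A*(1 + A)))
√(v(157) + p(-208, 49)) = √((-68 + 157) + (9/2)*(-5 + 2*(-208)*(1 - 208)*(-3 - 5*(-208)))/(-208*(1 - 208))) = √(89 + (9/2)*(-1/208)*(-5 + 2*(-208)*(-207)*(-3 + 1040))/(-207)) = √(89 + (9/2)*(-1/208)*(-1/207)*(-5 + 2*(-208)*(-207)*1037)) = √(89 + (9/2)*(-1/208)*(-1/207)*(-5 + 89298144)) = √(89 + (9/2)*(-1/208)*(-1/207)*89298139) = √(89 + 89298139/9568) = √(90149691/9568) = √53909515218/2392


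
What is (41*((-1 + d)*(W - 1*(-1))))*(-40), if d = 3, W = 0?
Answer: -3280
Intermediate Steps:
(41*((-1 + d)*(W - 1*(-1))))*(-40) = (41*((-1 + 3)*(0 - 1*(-1))))*(-40) = (41*(2*(0 + 1)))*(-40) = (41*(2*1))*(-40) = (41*2)*(-40) = 82*(-40) = -3280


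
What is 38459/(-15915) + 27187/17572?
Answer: -243120443/279658380 ≈ -0.86935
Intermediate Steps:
38459/(-15915) + 27187/17572 = 38459*(-1/15915) + 27187*(1/17572) = -38459/15915 + 27187/17572 = -243120443/279658380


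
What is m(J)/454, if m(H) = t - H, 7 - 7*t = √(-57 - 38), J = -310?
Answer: 311/454 - I*√95/3178 ≈ 0.68502 - 0.003067*I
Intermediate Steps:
t = 1 - I*√95/7 (t = 1 - √(-57 - 38)/7 = 1 - I*√95/7 ≈ 1.0 - 1.3924*I)
m(H) = 1 - H - I*√95/7 (m(H) = (1 - I*√95/7) - H = 1 - H - I*√95/7)
m(J)/454 = (1 - 1*(-310) - I*√95/7)/454 = (1 + 310 - I*√95/7)*(1/454) = (311 - I*√95/7)*(1/454) = 311/454 - I*√95/3178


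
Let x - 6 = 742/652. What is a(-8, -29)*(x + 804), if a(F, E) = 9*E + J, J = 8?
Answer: -66901043/326 ≈ -2.0522e+5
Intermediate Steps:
a(F, E) = 8 + 9*E (a(F, E) = 9*E + 8 = 8 + 9*E)
x = 2327/326 (x = 6 + 742/652 = 6 + 742*(1/652) = 6 + 371/326 = 2327/326 ≈ 7.1380)
a(-8, -29)*(x + 804) = (8 + 9*(-29))*(2327/326 + 804) = (8 - 261)*(264431/326) = -253*264431/326 = -66901043/326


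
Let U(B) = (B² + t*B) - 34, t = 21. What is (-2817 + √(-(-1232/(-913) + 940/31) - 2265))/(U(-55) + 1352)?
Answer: -2817/3188 + 3*I*√1689413789/8202724 ≈ -0.88363 + 0.015033*I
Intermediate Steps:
U(B) = -34 + B² + 21*B (U(B) = (B² + 21*B) - 34 = -34 + B² + 21*B)
(-2817 + √(-(-1232/(-913) + 940/31) - 2265))/(U(-55) + 1352) = (-2817 + √(-(-1232/(-913) + 940/31) - 2265))/((-34 + (-55)² + 21*(-55)) + 1352) = (-2817 + √(-(-1232*(-1/913) + 940*(1/31)) - 2265))/((-34 + 3025 - 1155) + 1352) = (-2817 + √(-(112/83 + 940/31) - 2265))/(1836 + 1352) = (-2817 + √(-1*81492/2573 - 2265))/3188 = (-2817 + √(-81492/2573 - 2265))*(1/3188) = (-2817 + √(-5909337/2573))*(1/3188) = (-2817 + 3*I*√1689413789/2573)*(1/3188) = -2817/3188 + 3*I*√1689413789/8202724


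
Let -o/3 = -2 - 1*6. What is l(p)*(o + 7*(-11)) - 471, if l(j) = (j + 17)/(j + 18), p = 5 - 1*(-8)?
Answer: -16191/31 ≈ -522.29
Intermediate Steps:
p = 13 (p = 5 + 8 = 13)
o = 24 (o = -3*(-2 - 1*6) = -3*(-2 - 6) = -3*(-8) = 24)
l(j) = (17 + j)/(18 + j)
l(p)*(o + 7*(-11)) - 471 = ((17 + 13)/(18 + 13))*(24 + 7*(-11)) - 471 = (30/31)*(24 - 77) - 471 = ((1/31)*30)*(-53) - 471 = (30/31)*(-53) - 471 = -1590/31 - 471 = -16191/31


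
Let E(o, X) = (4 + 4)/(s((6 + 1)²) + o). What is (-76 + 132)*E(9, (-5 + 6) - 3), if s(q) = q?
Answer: 224/29 ≈ 7.7241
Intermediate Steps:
E(o, X) = 8/(49 + o) (E(o, X) = (4 + 4)/((6 + 1)² + o) = 8/(7² + o) = 8/(49 + o))
(-76 + 132)*E(9, (-5 + 6) - 3) = (-76 + 132)*(8/(49 + 9)) = 56*(8/58) = 56*(8*(1/58)) = 56*(4/29) = 224/29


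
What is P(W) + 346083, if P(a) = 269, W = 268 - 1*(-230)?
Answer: 346352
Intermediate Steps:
W = 498 (W = 268 + 230 = 498)
P(W) + 346083 = 269 + 346083 = 346352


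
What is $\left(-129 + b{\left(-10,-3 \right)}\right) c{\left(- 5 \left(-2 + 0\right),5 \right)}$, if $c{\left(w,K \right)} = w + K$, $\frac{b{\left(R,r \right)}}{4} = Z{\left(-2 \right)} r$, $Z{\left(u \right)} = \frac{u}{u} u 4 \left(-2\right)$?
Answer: $-4815$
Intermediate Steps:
$Z{\left(u \right)} = - 8 u$ ($Z{\left(u \right)} = 1 u 4 \left(-2\right) = u 4 \left(-2\right) = 4 u \left(-2\right) = - 8 u$)
$b{\left(R,r \right)} = 64 r$ ($b{\left(R,r \right)} = 4 \left(-8\right) \left(-2\right) r = 4 \cdot 16 r = 64 r$)
$c{\left(w,K \right)} = K + w$
$\left(-129 + b{\left(-10,-3 \right)}\right) c{\left(- 5 \left(-2 + 0\right),5 \right)} = \left(-129 + 64 \left(-3\right)\right) \left(5 - 5 \left(-2 + 0\right)\right) = \left(-129 - 192\right) \left(5 - -10\right) = - 321 \left(5 + 10\right) = \left(-321\right) 15 = -4815$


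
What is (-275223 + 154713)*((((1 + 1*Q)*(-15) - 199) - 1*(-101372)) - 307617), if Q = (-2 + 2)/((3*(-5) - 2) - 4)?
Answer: 24880374090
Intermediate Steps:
Q = 0 (Q = 0/((-15 - 2) - 4) = 0/(-17 - 4) = 0/(-21) = 0*(-1/21) = 0)
(-275223 + 154713)*((((1 + 1*Q)*(-15) - 199) - 1*(-101372)) - 307617) = (-275223 + 154713)*((((1 + 1*0)*(-15) - 199) - 1*(-101372)) - 307617) = -120510*((((1 + 0)*(-15) - 199) + 101372) - 307617) = -120510*(((1*(-15) - 199) + 101372) - 307617) = -120510*(((-15 - 199) + 101372) - 307617) = -120510*((-214 + 101372) - 307617) = -120510*(101158 - 307617) = -120510*(-206459) = 24880374090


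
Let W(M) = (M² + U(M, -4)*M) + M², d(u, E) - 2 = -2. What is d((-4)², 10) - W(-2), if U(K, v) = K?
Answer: -12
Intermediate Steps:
d(u, E) = 0 (d(u, E) = 2 - 2 = 0)
W(M) = 3*M² (W(M) = (M² + M*M) + M² = (M² + M²) + M² = 2*M² + M² = 3*M²)
d((-4)², 10) - W(-2) = 0 - 3*(-2)² = 0 - 3*4 = 0 - 1*12 = 0 - 12 = -12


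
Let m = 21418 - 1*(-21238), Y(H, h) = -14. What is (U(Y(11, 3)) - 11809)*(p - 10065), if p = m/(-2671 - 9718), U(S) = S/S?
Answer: 1472905607328/12389 ≈ 1.1889e+8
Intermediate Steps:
U(S) = 1
m = 42656 (m = 21418 + 21238 = 42656)
p = -42656/12389 (p = 42656/(-2671 - 9718) = 42656/(-12389) = 42656*(-1/12389) = -42656/12389 ≈ -3.4431)
(U(Y(11, 3)) - 11809)*(p - 10065) = (1 - 11809)*(-42656/12389 - 10065) = -11808*(-124737941/12389) = 1472905607328/12389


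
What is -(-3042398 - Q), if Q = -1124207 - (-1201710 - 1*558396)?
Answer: 3678297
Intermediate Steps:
Q = 635899 (Q = -1124207 - (-1201710 - 558396) = -1124207 - 1*(-1760106) = -1124207 + 1760106 = 635899)
-(-3042398 - Q) = -(-3042398 - 1*635899) = -(-3042398 - 635899) = -1*(-3678297) = 3678297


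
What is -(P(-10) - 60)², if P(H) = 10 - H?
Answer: -1600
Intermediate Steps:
-(P(-10) - 60)² = -((10 - 1*(-10)) - 60)² = -((10 + 10) - 60)² = -(20 - 60)² = -1*(-40)² = -1*1600 = -1600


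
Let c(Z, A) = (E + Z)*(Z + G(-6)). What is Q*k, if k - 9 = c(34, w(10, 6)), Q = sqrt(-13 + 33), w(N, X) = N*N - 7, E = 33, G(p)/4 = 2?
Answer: 5646*sqrt(5) ≈ 12625.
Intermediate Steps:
G(p) = 8 (G(p) = 4*2 = 8)
w(N, X) = -7 + N**2 (w(N, X) = N**2 - 7 = -7 + N**2)
c(Z, A) = (8 + Z)*(33 + Z) (c(Z, A) = (33 + Z)*(Z + 8) = (33 + Z)*(8 + Z) = (8 + Z)*(33 + Z))
Q = 2*sqrt(5) (Q = sqrt(20) = 2*sqrt(5) ≈ 4.4721)
k = 2823 (k = 9 + (264 + 34**2 + 41*34) = 9 + (264 + 1156 + 1394) = 9 + 2814 = 2823)
Q*k = (2*sqrt(5))*2823 = 5646*sqrt(5)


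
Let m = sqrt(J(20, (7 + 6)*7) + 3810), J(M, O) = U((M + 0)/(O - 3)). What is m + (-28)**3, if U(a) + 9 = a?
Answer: -21952 + sqrt(1839794)/22 ≈ -21890.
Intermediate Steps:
U(a) = -9 + a
J(M, O) = -9 + M/(-3 + O) (J(M, O) = -9 + (M + 0)/(O - 3) = -9 + M/(-3 + O))
m = sqrt(1839794)/22 (m = sqrt((27 + 20 - 9*(7 + 6)*7)/(-3 + (7 + 6)*7) + 3810) = sqrt((27 + 20 - 117*7)/(-3 + 13*7) + 3810) = sqrt((27 + 20 - 9*91)/(-3 + 91) + 3810) = sqrt((27 + 20 - 819)/88 + 3810) = sqrt((1/88)*(-772) + 3810) = sqrt(-193/22 + 3810) = sqrt(83627/22) = sqrt(1839794)/22 ≈ 61.654)
m + (-28)**3 = sqrt(1839794)/22 + (-28)**3 = sqrt(1839794)/22 - 21952 = -21952 + sqrt(1839794)/22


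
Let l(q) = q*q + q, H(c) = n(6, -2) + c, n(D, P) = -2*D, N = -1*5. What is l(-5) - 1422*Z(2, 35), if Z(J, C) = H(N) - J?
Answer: 27038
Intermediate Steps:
N = -5
H(c) = -12 + c (H(c) = -2*6 + c = -12 + c)
l(q) = q + q² (l(q) = q² + q = q + q²)
Z(J, C) = -17 - J (Z(J, C) = (-12 - 5) - J = -17 - J)
l(-5) - 1422*Z(2, 35) = -5*(1 - 5) - 1422*(-17 - 1*2) = -5*(-4) - 1422*(-17 - 2) = 20 - 1422*(-19) = 20 + 27018 = 27038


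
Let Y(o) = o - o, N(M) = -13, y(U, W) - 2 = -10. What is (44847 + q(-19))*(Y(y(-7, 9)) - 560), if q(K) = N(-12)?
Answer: -25107040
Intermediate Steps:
y(U, W) = -8 (y(U, W) = 2 - 10 = -8)
Y(o) = 0
q(K) = -13
(44847 + q(-19))*(Y(y(-7, 9)) - 560) = (44847 - 13)*(0 - 560) = 44834*(-560) = -25107040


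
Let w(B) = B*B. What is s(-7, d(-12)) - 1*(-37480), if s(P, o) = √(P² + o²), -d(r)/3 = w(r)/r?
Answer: 37480 + √1345 ≈ 37517.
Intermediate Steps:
w(B) = B²
d(r) = -3*r (d(r) = -3*r²/r = -3*r)
s(-7, d(-12)) - 1*(-37480) = √((-7)² + (-3*(-12))²) - 1*(-37480) = √(49 + 36²) + 37480 = √(49 + 1296) + 37480 = √1345 + 37480 = 37480 + √1345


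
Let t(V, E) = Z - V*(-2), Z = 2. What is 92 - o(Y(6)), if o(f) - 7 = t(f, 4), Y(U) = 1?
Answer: 81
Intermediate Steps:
t(V, E) = 2 + 2*V (t(V, E) = 2 - V*(-2) = 2 - (-2)*V = 2 + 2*V)
o(f) = 9 + 2*f (o(f) = 7 + (2 + 2*f) = 9 + 2*f)
92 - o(Y(6)) = 92 - (9 + 2*1) = 92 - (9 + 2) = 92 - 1*11 = 92 - 11 = 81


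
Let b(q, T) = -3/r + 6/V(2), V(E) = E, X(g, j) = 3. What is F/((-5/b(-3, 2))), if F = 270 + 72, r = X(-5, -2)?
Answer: -684/5 ≈ -136.80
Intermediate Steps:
r = 3
F = 342
b(q, T) = 2 (b(q, T) = -3/3 + 6/2 = -3*⅓ + 6*(½) = -1 + 3 = 2)
F/((-5/b(-3, 2))) = 342/((-5/2)) = 342/((-5*½)) = 342/(-5/2) = 342*(-⅖) = -684/5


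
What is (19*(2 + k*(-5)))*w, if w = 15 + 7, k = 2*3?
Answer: -11704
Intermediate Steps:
k = 6
w = 22
(19*(2 + k*(-5)))*w = (19*(2 + 6*(-5)))*22 = (19*(2 - 30))*22 = (19*(-28))*22 = -532*22 = -11704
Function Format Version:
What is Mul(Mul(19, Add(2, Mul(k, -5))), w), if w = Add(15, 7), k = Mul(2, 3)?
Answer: -11704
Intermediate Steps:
k = 6
w = 22
Mul(Mul(19, Add(2, Mul(k, -5))), w) = Mul(Mul(19, Add(2, Mul(6, -5))), 22) = Mul(Mul(19, Add(2, -30)), 22) = Mul(Mul(19, -28), 22) = Mul(-532, 22) = -11704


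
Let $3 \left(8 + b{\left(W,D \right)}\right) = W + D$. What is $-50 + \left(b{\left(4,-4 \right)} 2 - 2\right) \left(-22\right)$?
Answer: $346$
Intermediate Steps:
$b{\left(W,D \right)} = -8 + \frac{D}{3} + \frac{W}{3}$ ($b{\left(W,D \right)} = -8 + \frac{W + D}{3} = -8 + \frac{D + W}{3} = -8 + \left(\frac{D}{3} + \frac{W}{3}\right) = -8 + \frac{D}{3} + \frac{W}{3}$)
$-50 + \left(b{\left(4,-4 \right)} 2 - 2\right) \left(-22\right) = -50 + \left(\left(-8 + \frac{1}{3} \left(-4\right) + \frac{1}{3} \cdot 4\right) 2 - 2\right) \left(-22\right) = -50 + \left(\left(-8 - \frac{4}{3} + \frac{4}{3}\right) 2 - 2\right) \left(-22\right) = -50 + \left(\left(-8\right) 2 - 2\right) \left(-22\right) = -50 + \left(-16 - 2\right) \left(-22\right) = -50 - -396 = -50 + 396 = 346$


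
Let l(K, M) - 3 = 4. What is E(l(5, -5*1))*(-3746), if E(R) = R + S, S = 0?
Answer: -26222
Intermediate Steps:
l(K, M) = 7 (l(K, M) = 3 + 4 = 7)
E(R) = R (E(R) = R + 0 = R)
E(l(5, -5*1))*(-3746) = 7*(-3746) = -26222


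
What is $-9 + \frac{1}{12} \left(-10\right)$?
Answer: $- \frac{59}{6} \approx -9.8333$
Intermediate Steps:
$-9 + \frac{1}{12} \left(-10\right) = -9 - \frac{5}{6} = - \frac{59}{6}$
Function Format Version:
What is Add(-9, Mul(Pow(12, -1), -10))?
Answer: Rational(-59, 6) ≈ -9.8333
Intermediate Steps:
Add(-9, Mul(Pow(12, -1), -10)) = Add(-9, Mul(Rational(1, 12), -10)) = Add(-9, Rational(-5, 6)) = Rational(-59, 6)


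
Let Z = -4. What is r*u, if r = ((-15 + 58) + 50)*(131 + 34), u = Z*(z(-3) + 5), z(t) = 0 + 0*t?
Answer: -306900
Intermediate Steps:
z(t) = 0 (z(t) = 0 + 0 = 0)
u = -20 (u = -4*(0 + 5) = -4*5 = -20)
r = 15345 (r = (43 + 50)*165 = 93*165 = 15345)
r*u = 15345*(-20) = -306900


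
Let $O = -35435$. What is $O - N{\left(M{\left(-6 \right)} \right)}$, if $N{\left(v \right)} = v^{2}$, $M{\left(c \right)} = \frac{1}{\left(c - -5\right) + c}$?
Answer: $- \frac{1736316}{49} \approx -35435.0$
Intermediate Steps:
$M{\left(c \right)} = \frac{1}{5 + 2 c}$ ($M{\left(c \right)} = \frac{1}{\left(c + 5\right) + c} = \frac{1}{\left(5 + c\right) + c} = \frac{1}{5 + 2 c}$)
$O - N{\left(M{\left(-6 \right)} \right)} = -35435 - \left(\frac{1}{5 + 2 \left(-6\right)}\right)^{2} = -35435 - \left(\frac{1}{5 - 12}\right)^{2} = -35435 - \left(\frac{1}{-7}\right)^{2} = -35435 - \left(- \frac{1}{7}\right)^{2} = -35435 - \frac{1}{49} = - \frac{1736316}{49}$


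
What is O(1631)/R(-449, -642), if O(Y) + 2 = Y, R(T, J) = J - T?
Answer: -1629/193 ≈ -8.4404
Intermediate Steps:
O(Y) = -2 + Y
O(1631)/R(-449, -642) = (-2 + 1631)/(-642 - 1*(-449)) = 1629/(-642 + 449) = 1629/(-193) = 1629*(-1/193) = -1629/193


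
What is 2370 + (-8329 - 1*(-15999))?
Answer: 10040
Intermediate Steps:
2370 + (-8329 - 1*(-15999)) = 2370 + (-8329 + 15999) = 2370 + 7670 = 10040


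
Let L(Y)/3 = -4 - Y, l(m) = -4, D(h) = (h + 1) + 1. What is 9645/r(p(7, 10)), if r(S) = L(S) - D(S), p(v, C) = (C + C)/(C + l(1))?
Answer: -28935/82 ≈ -352.87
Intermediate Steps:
D(h) = 2 + h (D(h) = (1 + h) + 1 = 2 + h)
L(Y) = -12 - 3*Y (L(Y) = 3*(-4 - Y) = -12 - 3*Y)
p(v, C) = 2*C/(-4 + C) (p(v, C) = (C + C)/(C - 4) = (2*C)/(-4 + C) = 2*C/(-4 + C))
r(S) = -14 - 4*S (r(S) = (-12 - 3*S) - (2 + S) = (-12 - 3*S) + (-2 - S) = -14 - 4*S)
9645/r(p(7, 10)) = 9645/(-14 - 8*10/(-4 + 10)) = 9645/(-14 - 8*10/6) = 9645/(-14 - 4*10/3) = 9645/(-14 - 40/3) = 9645/(-82/3) = 9645*(-3/82) = -28935/82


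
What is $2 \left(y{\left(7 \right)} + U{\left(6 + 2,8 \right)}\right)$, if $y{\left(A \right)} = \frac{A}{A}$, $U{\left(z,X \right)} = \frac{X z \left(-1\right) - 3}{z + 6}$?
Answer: $- \frac{53}{7} \approx -7.5714$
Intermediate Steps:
$U{\left(z,X \right)} = \frac{-3 - X z}{6 + z}$ ($U{\left(z,X \right)} = \frac{- X z - 3}{6 + z} = \frac{-3 - X z}{6 + z}$)
$y{\left(A \right)} = 1$
$2 \left(y{\left(7 \right)} + U{\left(6 + 2,8 \right)}\right) = 2 \left(1 + \frac{-3 - 8 \left(6 + 2\right)}{6 + \left(6 + 2\right)}\right) = 2 \left(1 + \frac{-3 - 8 \cdot 8}{6 + 8}\right) = 2 \left(1 + \frac{-3 - 64}{14}\right) = 2 \left(1 + \frac{1}{14} \left(-67\right)\right) = 2 \left(1 - \frac{67}{14}\right) = 2 \left(- \frac{53}{14}\right) = - \frac{53}{7}$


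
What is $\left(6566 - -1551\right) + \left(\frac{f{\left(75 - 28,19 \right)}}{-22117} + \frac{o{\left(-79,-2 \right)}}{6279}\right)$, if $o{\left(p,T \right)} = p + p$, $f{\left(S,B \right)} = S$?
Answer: $\frac{1127225453632}{138872643} \approx 8117.0$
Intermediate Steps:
$o{\left(p,T \right)} = 2 p$
$\left(6566 - -1551\right) + \left(\frac{f{\left(75 - 28,19 \right)}}{-22117} + \frac{o{\left(-79,-2 \right)}}{6279}\right) = \left(6566 - -1551\right) + \left(\frac{75 - 28}{-22117} + \frac{2 \left(-79\right)}{6279}\right) = \left(6566 + 1551\right) + \left(47 \left(- \frac{1}{22117}\right) - \frac{158}{6279}\right) = 8117 - \frac{3789599}{138872643} = \frac{1127225453632}{138872643}$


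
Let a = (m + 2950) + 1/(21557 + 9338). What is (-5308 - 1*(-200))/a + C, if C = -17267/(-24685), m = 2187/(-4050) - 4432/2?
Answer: -35043063300641/5593682144745 ≈ -6.2648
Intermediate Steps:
m = -110827/50 (m = 2187*(-1/4050) - 4432*1/2 = -27/50 - 2216 = -110827/50 ≈ -2216.5)
a = 226602477/308950 (a = (-110827/50 + 2950) + 1/(21557 + 9338) = 36673/50 + 1/30895 = 226602477/308950 ≈ 733.46)
C = 17267/24685 (C = -17267*(-1/24685) = 17267/24685 ≈ 0.69949)
(-5308 - 1*(-200))/a + C = (-5308 - 1*(-200))/(226602477/308950) + 17267/24685 = (-5308 + 200)*(308950/226602477) + 17267/24685 = -5108*308950/226602477 + 17267/24685 = -1578116600/226602477 + 17267/24685 = -35043063300641/5593682144745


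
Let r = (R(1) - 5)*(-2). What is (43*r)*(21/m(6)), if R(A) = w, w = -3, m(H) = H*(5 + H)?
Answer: 2408/11 ≈ 218.91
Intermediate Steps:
R(A) = -3
r = 16 (r = (-3 - 5)*(-2) = -8*(-2) = 16)
(43*r)*(21/m(6)) = (43*16)*(21/((6*(5 + 6)))) = 688*(21/((6*11))) = 688*(21/66) = 688*(21*(1/66)) = 688*(7/22) = 2408/11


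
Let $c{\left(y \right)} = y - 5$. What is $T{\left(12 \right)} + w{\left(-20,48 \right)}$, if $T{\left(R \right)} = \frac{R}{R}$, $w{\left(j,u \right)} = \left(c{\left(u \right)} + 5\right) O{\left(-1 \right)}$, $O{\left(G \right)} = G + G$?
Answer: $-95$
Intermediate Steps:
$c{\left(y \right)} = -5 + y$
$O{\left(G \right)} = 2 G$
$w{\left(j,u \right)} = - 2 u$ ($w{\left(j,u \right)} = \left(\left(-5 + u\right) + 5\right) 2 \left(-1\right) = u \left(-2\right) = - 2 u$)
$T{\left(R \right)} = 1$
$T{\left(12 \right)} + w{\left(-20,48 \right)} = 1 - 96 = -95$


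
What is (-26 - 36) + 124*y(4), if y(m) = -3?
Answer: -434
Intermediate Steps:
(-26 - 36) + 124*y(4) = (-26 - 36) + 124*(-3) = -62 - 372 = -434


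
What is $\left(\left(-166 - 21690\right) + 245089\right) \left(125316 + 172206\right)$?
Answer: $66416728626$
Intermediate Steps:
$\left(\left(-166 - 21690\right) + 245089\right) \left(125316 + 172206\right) = \left(\left(-166 - 21690\right) + 245089\right) 297522 = \left(-21856 + 245089\right) 297522 = 223233 \cdot 297522 = 66416728626$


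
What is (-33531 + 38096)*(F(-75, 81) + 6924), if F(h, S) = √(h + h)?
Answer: 31608060 + 22825*I*√6 ≈ 3.1608e+7 + 55910.0*I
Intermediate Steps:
F(h, S) = √2*√h (F(h, S) = √(2*h) = √2*√h)
(-33531 + 38096)*(F(-75, 81) + 6924) = (-33531 + 38096)*(√2*√(-75) + 6924) = 4565*(√2*(5*I*√3) + 6924) = 4565*(5*I*√6 + 6924) = 4565*(6924 + 5*I*√6) = 31608060 + 22825*I*√6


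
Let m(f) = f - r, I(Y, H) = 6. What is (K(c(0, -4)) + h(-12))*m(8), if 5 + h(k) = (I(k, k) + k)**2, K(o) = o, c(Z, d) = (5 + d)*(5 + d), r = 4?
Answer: 128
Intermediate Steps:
c(Z, d) = (5 + d)**2
m(f) = -4 + f (m(f) = f - 1*4 = f - 4 = -4 + f)
h(k) = -5 + (6 + k)**2
(K(c(0, -4)) + h(-12))*m(8) = ((5 - 4)**2 + (-5 + (6 - 12)**2))*(-4 + 8) = (1**2 + (-5 + (-6)**2))*4 = (1 + (-5 + 36))*4 = (1 + 31)*4 = 32*4 = 128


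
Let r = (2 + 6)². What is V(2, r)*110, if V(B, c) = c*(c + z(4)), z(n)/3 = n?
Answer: 535040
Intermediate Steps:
r = 64 (r = 8² = 64)
z(n) = 3*n
V(B, c) = c*(12 + c) (V(B, c) = c*(c + 3*4) = c*(c + 12) = c*(12 + c))
V(2, r)*110 = (64*(12 + 64))*110 = (64*76)*110 = 4864*110 = 535040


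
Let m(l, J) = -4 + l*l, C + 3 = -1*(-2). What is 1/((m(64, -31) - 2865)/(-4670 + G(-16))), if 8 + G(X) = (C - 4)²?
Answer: -1551/409 ≈ -3.7922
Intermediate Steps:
C = -1 (C = -3 - 1*(-2) = -3 + 2 = -1)
m(l, J) = -4 + l²
G(X) = 17 (G(X) = -8 + (-1 - 4)² = -8 + (-5)² = -8 + 25 = 17)
1/((m(64, -31) - 2865)/(-4670 + G(-16))) = 1/(((-4 + 64²) - 2865)/(-4670 + 17)) = 1/(((-4 + 4096) - 2865)/(-4653)) = 1/((4092 - 2865)*(-1/4653)) = 1/(1227*(-1/4653)) = 1/(-409/1551) = -1551/409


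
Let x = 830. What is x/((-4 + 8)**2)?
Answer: 415/8 ≈ 51.875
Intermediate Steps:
x/((-4 + 8)**2) = 830/((-4 + 8)**2) = 830/(4**2) = 830/16 = 830*(1/16) = 415/8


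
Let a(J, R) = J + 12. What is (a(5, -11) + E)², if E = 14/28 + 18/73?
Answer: 6713281/21316 ≈ 314.94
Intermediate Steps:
a(J, R) = 12 + J
E = 109/146 (E = 14*(1/28) + 18*(1/73) = ½ + 18/73 = 109/146 ≈ 0.74658)
(a(5, -11) + E)² = ((12 + 5) + 109/146)² = (17 + 109/146)² = (2591/146)² = 6713281/21316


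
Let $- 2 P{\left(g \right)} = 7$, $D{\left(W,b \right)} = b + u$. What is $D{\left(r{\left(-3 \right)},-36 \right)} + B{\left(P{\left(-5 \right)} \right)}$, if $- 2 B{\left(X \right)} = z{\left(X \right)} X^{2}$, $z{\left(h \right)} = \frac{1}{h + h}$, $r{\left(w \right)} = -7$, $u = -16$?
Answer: $- \frac{409}{8} \approx -51.125$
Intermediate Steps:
$D{\left(W,b \right)} = -16 + b$ ($D{\left(W,b \right)} = b - 16 = -16 + b$)
$z{\left(h \right)} = \frac{1}{2 h}$
$P{\left(g \right)} = - \frac{7}{2}$ ($P{\left(g \right)} = \left(- \frac{1}{2}\right) 7 = - \frac{7}{2}$)
$B{\left(X \right)} = - \frac{X}{4}$ ($B{\left(X \right)} = - \frac{\frac{1}{2 X} X^{2}}{2} = - \frac{\frac{1}{2} X}{2} = - \frac{X}{4}$)
$D{\left(r{\left(-3 \right)},-36 \right)} + B{\left(P{\left(-5 \right)} \right)} = \left(-16 - 36\right) - - \frac{7}{8} = -52 + \frac{7}{8} = - \frac{409}{8}$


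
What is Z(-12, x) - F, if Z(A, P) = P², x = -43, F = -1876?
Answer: 3725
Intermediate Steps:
Z(-12, x) - F = (-43)² - 1*(-1876) = 1849 + 1876 = 3725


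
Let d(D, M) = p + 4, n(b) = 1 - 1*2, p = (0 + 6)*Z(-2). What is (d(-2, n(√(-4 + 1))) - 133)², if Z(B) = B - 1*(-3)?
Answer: 15129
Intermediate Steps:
Z(B) = 3 + B (Z(B) = B + 3 = 3 + B)
p = 6 (p = (0 + 6)*(3 - 2) = 6*1 = 6)
n(b) = -1 (n(b) = 1 - 2 = -1)
d(D, M) = 10 (d(D, M) = 6 + 4 = 10)
(d(-2, n(√(-4 + 1))) - 133)² = (10 - 133)² = (-123)² = 15129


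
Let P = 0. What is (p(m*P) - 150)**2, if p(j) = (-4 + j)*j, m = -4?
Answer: 22500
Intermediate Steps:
p(j) = j*(-4 + j)
(p(m*P) - 150)**2 = ((-4*0)*(-4 - 4*0) - 150)**2 = (0*(-4 + 0) - 150)**2 = (0*(-4) - 150)**2 = (0 - 150)**2 = (-150)**2 = 22500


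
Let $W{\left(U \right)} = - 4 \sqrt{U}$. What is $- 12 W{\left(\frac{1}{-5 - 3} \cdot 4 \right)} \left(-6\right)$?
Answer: $- 144 i \sqrt{2} \approx - 203.65 i$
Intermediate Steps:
$- 12 W{\left(\frac{1}{-5 - 3} \cdot 4 \right)} \left(-6\right) = - 12 \left(- 4 \sqrt{\frac{1}{-5 - 3} \cdot 4}\right) \left(-6\right) = - 12 \left(- 4 \sqrt{\frac{1}{-8} \cdot 4}\right) \left(-6\right) = - 12 \left(- 4 \sqrt{\left(- \frac{1}{8}\right) 4}\right) \left(-6\right) = - 12 \left(- 4 \sqrt{- \frac{1}{2}}\right) \left(-6\right) = - 12 \left(- 4 \frac{i \sqrt{2}}{2}\right) \left(-6\right) = - 12 \left(- 2 i \sqrt{2}\right) \left(-6\right) = 24 i \sqrt{2} \left(-6\right) = - 144 i \sqrt{2}$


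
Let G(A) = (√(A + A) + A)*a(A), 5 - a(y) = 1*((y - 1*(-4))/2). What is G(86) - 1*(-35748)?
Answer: 32308 - 80*√43 ≈ 31783.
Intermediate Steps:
a(y) = 3 - y/2 (a(y) = 5 - (y - 1*(-4))/2 = 5 - (y + 4)*(½) = 5 - (4 + y)*(½) = 5 - (2 + y/2) = 5 + (-2 - y/2) = 3 - y/2)
G(A) = (3 - A/2)*(A + √2*√A) (G(A) = (√(A + A) + A)*(3 - A/2) = (√(2*A) + A)*(3 - A/2) = (√2*√A + A)*(3 - A/2) = (A + √2*√A)*(3 - A/2) = (3 - A/2)*(A + √2*√A))
G(86) - 1*(-35748) = -(-6 + 86)*(86 + √2*√86)/2 - 1*(-35748) = -½*80*(86 + 2*√43) + 35748 = (-3440 - 80*√43) + 35748 = 32308 - 80*√43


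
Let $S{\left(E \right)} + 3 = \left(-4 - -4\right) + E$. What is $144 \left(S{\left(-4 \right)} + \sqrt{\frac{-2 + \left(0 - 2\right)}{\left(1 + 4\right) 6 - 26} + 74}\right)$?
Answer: $-1008 + 144 \sqrt{73} \approx 222.34$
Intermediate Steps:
$S{\left(E \right)} = -3 + E$ ($S{\left(E \right)} = -3 + \left(\left(-4 - -4\right) + E\right) = -3 + \left(\left(-4 + 4\right) + E\right) = -3 + \left(0 + E\right) = -3 + E$)
$144 \left(S{\left(-4 \right)} + \sqrt{\frac{-2 + \left(0 - 2\right)}{\left(1 + 4\right) 6 - 26} + 74}\right) = 144 \left(\left(-3 - 4\right) + \sqrt{\frac{-2 + \left(0 - 2\right)}{\left(1 + 4\right) 6 - 26} + 74}\right) = 144 \left(-7 + \sqrt{\frac{-2 + \left(0 - 2\right)}{5 \cdot 6 - 26} + 74}\right) = 144 \left(-7 + \sqrt{\frac{-2 - 2}{30 - 26} + 74}\right) = 144 \left(-7 + \sqrt{- \frac{4}{4} + 74}\right) = 144 \left(-7 + \sqrt{\left(-4\right) \frac{1}{4} + 74}\right) = 144 \left(-7 + \sqrt{-1 + 74}\right) = 144 \left(-7 + \sqrt{73}\right) = -1008 + 144 \sqrt{73}$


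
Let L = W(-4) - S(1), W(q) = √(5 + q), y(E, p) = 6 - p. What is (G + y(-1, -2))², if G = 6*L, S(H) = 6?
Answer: 484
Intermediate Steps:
L = -5 (L = √(5 - 4) - 1*6 = √1 - 6 = 1 - 6 = -5)
G = -30 (G = 6*(-5) = -30)
(G + y(-1, -2))² = (-30 + (6 - 1*(-2)))² = (-30 + (6 + 2))² = (-30 + 8)² = (-22)² = 484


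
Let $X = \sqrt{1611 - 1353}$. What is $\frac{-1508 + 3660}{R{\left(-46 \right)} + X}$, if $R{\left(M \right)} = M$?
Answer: $- \frac{49496}{929} - \frac{1076 \sqrt{258}}{929} \approx -71.883$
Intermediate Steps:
$X = \sqrt{258} \approx 16.062$
$\frac{-1508 + 3660}{R{\left(-46 \right)} + X} = \frac{-1508 + 3660}{-46 + \sqrt{258}} = \frac{2152}{-46 + \sqrt{258}}$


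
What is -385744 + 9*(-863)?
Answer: -393511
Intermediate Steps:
-385744 + 9*(-863) = -385744 - 7767 = -393511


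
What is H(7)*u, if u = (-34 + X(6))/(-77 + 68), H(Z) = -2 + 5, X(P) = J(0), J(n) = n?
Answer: 34/3 ≈ 11.333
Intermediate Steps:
X(P) = 0
H(Z) = 3
u = 34/9 (u = (-34 + 0)/(-77 + 68) = -34/(-9) = -34*(-⅑) = 34/9 ≈ 3.7778)
H(7)*u = 3*(34/9) = 34/3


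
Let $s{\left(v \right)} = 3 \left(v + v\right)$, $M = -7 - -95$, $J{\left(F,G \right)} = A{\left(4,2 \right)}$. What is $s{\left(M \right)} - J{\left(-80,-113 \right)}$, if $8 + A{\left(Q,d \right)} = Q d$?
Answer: $528$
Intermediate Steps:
$A{\left(Q,d \right)} = -8 + Q d$
$J{\left(F,G \right)} = 0$ ($J{\left(F,G \right)} = -8 + 4 \cdot 2 = -8 + 8 = 0$)
$M = 88$ ($M = -7 + 95 = 88$)
$s{\left(v \right)} = 6 v$ ($s{\left(v \right)} = 3 \cdot 2 v = 6 v$)
$s{\left(M \right)} - J{\left(-80,-113 \right)} = 6 \cdot 88 - 0 = 528 + 0 = 528$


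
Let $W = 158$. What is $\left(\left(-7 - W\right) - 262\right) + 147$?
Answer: $-280$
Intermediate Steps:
$\left(\left(-7 - W\right) - 262\right) + 147 = \left(\left(-7 - 158\right) - 262\right) + 147 = \left(-165 - 262\right) + 147 = -427 + 147 = -280$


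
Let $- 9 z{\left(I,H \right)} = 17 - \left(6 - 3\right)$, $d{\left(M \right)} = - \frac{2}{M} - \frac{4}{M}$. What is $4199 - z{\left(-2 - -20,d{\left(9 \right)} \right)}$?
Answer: $\frac{37805}{9} \approx 4200.6$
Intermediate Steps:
$d{\left(M \right)} = - \frac{6}{M}$
$z{\left(I,H \right)} = - \frac{14}{9}$ ($z{\left(I,H \right)} = - \frac{17 - \left(6 - 3\right)}{9} = - \frac{17 - 3}{9} = \left(- \frac{1}{9}\right) 14 = - \frac{14}{9}$)
$4199 - z{\left(-2 - -20,d{\left(9 \right)} \right)} = 4199 - - \frac{14}{9} = 4199 + \frac{14}{9} = \frac{37805}{9}$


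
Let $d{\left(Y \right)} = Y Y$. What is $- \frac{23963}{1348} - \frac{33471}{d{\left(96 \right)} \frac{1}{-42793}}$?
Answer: $\frac{53626460751}{345088} \approx 1.554 \cdot 10^{5}$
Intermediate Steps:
$d{\left(Y \right)} = Y^{2}$
$- \frac{23963}{1348} - \frac{33471}{d{\left(96 \right)} \frac{1}{-42793}} = - \frac{23963}{1348} - \frac{33471}{96^{2} \frac{1}{-42793}} = \left(-23963\right) \frac{1}{1348} - \frac{33471}{9216 \left(- \frac{1}{42793}\right)} = - \frac{23963}{1348} - \frac{33471}{- \frac{9216}{42793}} = - \frac{23963}{1348} - - \frac{159147167}{1024} = - \frac{23963}{1348} + \frac{159147167}{1024} = \frac{53626460751}{345088}$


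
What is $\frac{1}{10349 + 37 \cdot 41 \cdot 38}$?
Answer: $\frac{1}{67995} \approx 1.4707 \cdot 10^{-5}$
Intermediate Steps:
$\frac{1}{10349 + 37 \cdot 41 \cdot 38} = \frac{1}{10349 + 1517 \cdot 38} = \frac{1}{10349 + 57646} = \frac{1}{67995}$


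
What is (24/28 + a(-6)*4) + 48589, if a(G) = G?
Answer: 339961/7 ≈ 48566.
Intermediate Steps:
(24/28 + a(-6)*4) + 48589 = (24/28 - 6*4) + 48589 = (24*(1/28) - 24) + 48589 = (6/7 - 24) + 48589 = -162/7 + 48589 = 339961/7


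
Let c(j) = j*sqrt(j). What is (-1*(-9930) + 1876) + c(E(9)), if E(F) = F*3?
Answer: 11806 + 81*sqrt(3) ≈ 11946.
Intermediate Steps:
E(F) = 3*F
c(j) = j**(3/2)
(-1*(-9930) + 1876) + c(E(9)) = (-1*(-9930) + 1876) + (3*9)**(3/2) = (9930 + 1876) + 27**(3/2) = 11806 + 81*sqrt(3)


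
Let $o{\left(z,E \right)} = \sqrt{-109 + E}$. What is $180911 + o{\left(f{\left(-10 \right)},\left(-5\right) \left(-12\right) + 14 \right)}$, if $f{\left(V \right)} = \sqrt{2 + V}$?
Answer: $180911 + i \sqrt{35} \approx 1.8091 \cdot 10^{5} + 5.9161 i$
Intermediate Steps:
$180911 + o{\left(f{\left(-10 \right)},\left(-5\right) \left(-12\right) + 14 \right)} = 180911 + \sqrt{-109 + \left(\left(-5\right) \left(-12\right) + 14\right)} = 180911 + \sqrt{-109 + \left(60 + 14\right)} = 180911 + \sqrt{-109 + 74} = 180911 + \sqrt{-35} = 180911 + i \sqrt{35}$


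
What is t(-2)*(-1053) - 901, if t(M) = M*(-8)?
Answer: -17749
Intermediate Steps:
t(M) = -8*M
t(-2)*(-1053) - 901 = -8*(-2)*(-1053) - 901 = 16*(-1053) - 901 = -16848 - 901 = -17749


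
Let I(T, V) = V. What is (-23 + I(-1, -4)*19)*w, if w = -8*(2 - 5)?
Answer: -2376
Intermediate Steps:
w = 24 (w = -8*(-3) = 24)
(-23 + I(-1, -4)*19)*w = (-23 - 4*19)*24 = (-23 - 76)*24 = -99*24 = -2376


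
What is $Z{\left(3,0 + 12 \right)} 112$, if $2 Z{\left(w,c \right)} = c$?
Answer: $672$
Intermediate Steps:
$Z{\left(w,c \right)} = \frac{c}{2}$
$Z{\left(3,0 + 12 \right)} 112 = \frac{0 + 12}{2} \cdot 112 = \frac{1}{2} \cdot 12 \cdot 112 = 6 \cdot 112 = 672$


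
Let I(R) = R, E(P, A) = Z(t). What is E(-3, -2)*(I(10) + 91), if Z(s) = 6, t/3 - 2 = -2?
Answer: 606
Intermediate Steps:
t = 0 (t = 6 + 3*(-2) = 6 - 6 = 0)
E(P, A) = 6
E(-3, -2)*(I(10) + 91) = 6*(10 + 91) = 6*101 = 606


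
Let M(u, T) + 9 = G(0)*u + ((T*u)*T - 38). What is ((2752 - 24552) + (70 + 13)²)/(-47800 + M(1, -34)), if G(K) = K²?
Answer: 14911/46691 ≈ 0.31936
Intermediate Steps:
M(u, T) = -47 + u*T² (M(u, T) = -9 + (0²*u + ((T*u)*T - 38)) = -9 + (0*u + (u*T² - 38)) = -9 + (0 + (-38 + u*T²)) = -9 + (-38 + u*T²) = -47 + u*T²)
((2752 - 24552) + (70 + 13)²)/(-47800 + M(1, -34)) = ((2752 - 24552) + (70 + 13)²)/(-47800 + (-47 + 1*(-34)²)) = (-21800 + 83²)/(-47800 + (-47 + 1*1156)) = (-21800 + 6889)/(-47800 + (-47 + 1156)) = -14911/(-47800 + 1109) = -14911/(-46691) = -14911*(-1/46691) = 14911/46691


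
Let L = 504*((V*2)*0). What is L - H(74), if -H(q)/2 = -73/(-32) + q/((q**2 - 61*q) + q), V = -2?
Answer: 527/112 ≈ 4.7054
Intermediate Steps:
H(q) = -73/16 - 2*q/(q**2 - 60*q) (H(q) = -2*(-73/(-32) + q/((q**2 - 61*q) + q)) = -2*(-73*(-1/32) + q/(q**2 - 60*q)) = -2*(73/32 + q/(q**2 - 60*q)) = -73/16 - 2*q/(q**2 - 60*q))
L = 0 (L = 504*(-2*2*0) = 504*(-4*0) = 504*0 = 0)
L - H(74) = 0 - (4348 - 73*74)/(16*(-60 + 74)) = 0 - (4348 - 5402)/(16*14) = 0 - (-1054)/(16*14) = 0 - 1*(-527/112) = 0 + 527/112 = 527/112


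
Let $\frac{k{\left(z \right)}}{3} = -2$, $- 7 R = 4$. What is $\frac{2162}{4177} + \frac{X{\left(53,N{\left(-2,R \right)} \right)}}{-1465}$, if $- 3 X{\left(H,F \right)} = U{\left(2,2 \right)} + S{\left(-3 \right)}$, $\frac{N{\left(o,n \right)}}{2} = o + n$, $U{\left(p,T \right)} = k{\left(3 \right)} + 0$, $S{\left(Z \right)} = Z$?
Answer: $\frac{3154799}{6119305} \approx 0.51555$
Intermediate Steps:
$R = - \frac{4}{7}$ ($R = \left(- \frac{1}{7}\right) 4 = - \frac{4}{7} \approx -0.57143$)
$k{\left(z \right)} = -6$ ($k{\left(z \right)} = 3 \left(-2\right) = -6$)
$U{\left(p,T \right)} = -6$ ($U{\left(p,T \right)} = -6 + 0 = -6$)
$N{\left(o,n \right)} = 2 n + 2 o$ ($N{\left(o,n \right)} = 2 \left(o + n\right) = 2 \left(n + o\right) = 2 n + 2 o$)
$X{\left(H,F \right)} = 3$ ($X{\left(H,F \right)} = - \frac{-6 - 3}{3} = \left(- \frac{1}{3}\right) \left(-9\right) = 3$)
$\frac{2162}{4177} + \frac{X{\left(53,N{\left(-2,R \right)} \right)}}{-1465} = \frac{2162}{4177} + \frac{3}{-1465} = 2162 \cdot \frac{1}{4177} + 3 \left(- \frac{1}{1465}\right) = \frac{2162}{4177} - \frac{3}{1465} = \frac{3154799}{6119305}$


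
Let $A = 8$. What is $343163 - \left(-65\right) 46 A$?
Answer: $367083$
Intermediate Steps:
$343163 - \left(-65\right) 46 A = 343163 - \left(-65\right) 46 \cdot 8 = 343163 - \left(-2990\right) 8 = 343163 - -23920 = 343163 + 23920 = 367083$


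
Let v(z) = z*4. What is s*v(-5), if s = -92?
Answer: 1840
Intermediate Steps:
v(z) = 4*z
s*v(-5) = -368*(-5) = -92*(-20) = 1840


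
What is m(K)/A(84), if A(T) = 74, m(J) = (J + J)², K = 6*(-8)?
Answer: 4608/37 ≈ 124.54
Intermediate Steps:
K = -48
m(J) = 4*J² (m(J) = (2*J)² = 4*J²)
m(K)/A(84) = (4*(-48)²)/74 = (4*2304)*(1/74) = 9216*(1/74) = 4608/37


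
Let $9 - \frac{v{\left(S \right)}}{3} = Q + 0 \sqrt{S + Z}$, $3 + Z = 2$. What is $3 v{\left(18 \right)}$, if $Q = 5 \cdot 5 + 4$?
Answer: $-180$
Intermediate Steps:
$Z = -1$ ($Z = -3 + 2 = -1$)
$Q = 29$ ($Q = 25 + 4 = 29$)
$v{\left(S \right)} = -60$ ($v{\left(S \right)} = 27 - 3 \left(29 + 0 \sqrt{S - 1}\right) = 27 - 3 \left(29 + 0 \sqrt{-1 + S}\right) = 27 - 3 \left(29 + 0\right) = 27 - 87 = -60$)
$3 v{\left(18 \right)} = 3 \left(-60\right) = -180$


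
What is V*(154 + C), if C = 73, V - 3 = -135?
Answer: -29964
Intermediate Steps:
V = -132 (V = 3 - 135 = -132)
V*(154 + C) = -132*(154 + 73) = -132*227 = -29964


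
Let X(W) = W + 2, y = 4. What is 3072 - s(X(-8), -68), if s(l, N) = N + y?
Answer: 3136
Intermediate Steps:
X(W) = 2 + W
s(l, N) = 4 + N (s(l, N) = N + 4 = 4 + N)
3072 - s(X(-8), -68) = 3072 - (4 - 68) = 3072 - 1*(-64) = 3072 + 64 = 3136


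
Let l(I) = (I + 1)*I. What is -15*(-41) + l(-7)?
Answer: 657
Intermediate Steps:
l(I) = I*(1 + I) (l(I) = (1 + I)*I = I*(1 + I))
-15*(-41) + l(-7) = -15*(-41) - 7*(1 - 7) = 615 - 7*(-6) = 615 + 42 = 657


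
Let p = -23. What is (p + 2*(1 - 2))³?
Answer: -15625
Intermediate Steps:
(p + 2*(1 - 2))³ = (-23 + 2*(1 - 2))³ = (-23 + 2*(-1))³ = (-23 - 2)³ = (-25)³ = -15625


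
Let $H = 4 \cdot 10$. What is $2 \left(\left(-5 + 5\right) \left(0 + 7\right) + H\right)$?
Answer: $80$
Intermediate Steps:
$H = 40$
$2 \left(\left(-5 + 5\right) \left(0 + 7\right) + H\right) = 2 \left(\left(-5 + 5\right) \left(0 + 7\right) + 40\right) = 2 \left(0 \cdot 7 + 40\right) = 2 \left(0 + 40\right) = 2 \cdot 40 = 80$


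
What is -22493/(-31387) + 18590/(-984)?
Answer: -280675609/15442404 ≈ -18.176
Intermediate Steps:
-22493/(-31387) + 18590/(-984) = -22493*(-1/31387) + 18590*(-1/984) = 22493/31387 - 9295/492 = -280675609/15442404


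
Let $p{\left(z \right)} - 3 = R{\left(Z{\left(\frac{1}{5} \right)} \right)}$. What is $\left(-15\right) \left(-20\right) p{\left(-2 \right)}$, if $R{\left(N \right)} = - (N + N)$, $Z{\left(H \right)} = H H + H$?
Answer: $756$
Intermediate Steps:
$Z{\left(H \right)} = H + H^{2}$ ($Z{\left(H \right)} = H^{2} + H = H + H^{2}$)
$R{\left(N \right)} = - 2 N$
$p{\left(z \right)} = \frac{63}{25}$ ($p{\left(z \right)} = 3 - 2 \frac{1 + \frac{1}{5}}{5} = 3 - 2 \cdot \frac{1}{5} \cdot \frac{6}{5} = 3 - \frac{12}{25} = \frac{63}{25}$)
$\left(-15\right) \left(-20\right) p{\left(-2 \right)} = \left(-15\right) \left(-20\right) \frac{63}{25} = 300 \cdot \frac{63}{25} = 756$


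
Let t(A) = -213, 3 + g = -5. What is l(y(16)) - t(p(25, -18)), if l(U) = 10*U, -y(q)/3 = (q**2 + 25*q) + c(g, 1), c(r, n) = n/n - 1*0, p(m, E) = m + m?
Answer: -19497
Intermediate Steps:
g = -8 (g = -3 - 5 = -8)
p(m, E) = 2*m
c(r, n) = 1 (c(r, n) = 1 + 0 = 1)
y(q) = -3 - 75*q - 3*q**2 (y(q) = -3*((q**2 + 25*q) + 1) = -3*(1 + q**2 + 25*q) = -3 - 75*q - 3*q**2)
l(y(16)) - t(p(25, -18)) = 10*(-3 - 75*16 - 3*16**2) - 1*(-213) = 10*(-3 - 1200 - 3*256) + 213 = 10*(-3 - 1200 - 768) + 213 = 10*(-1971) + 213 = -19710 + 213 = -19497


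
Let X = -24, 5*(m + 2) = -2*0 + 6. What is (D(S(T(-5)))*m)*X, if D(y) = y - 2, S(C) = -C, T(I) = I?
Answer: 288/5 ≈ 57.600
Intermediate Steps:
m = -⅘ (m = -2 + (-2*0 + 6)/5 = -2 + (0 + 6)/5 = -2 + (⅕)*6 = -2 + 6/5 = -⅘ ≈ -0.80000)
D(y) = -2 + y
(D(S(T(-5)))*m)*X = ((-2 - 1*(-5))*(-⅘))*(-24) = ((-2 + 5)*(-⅘))*(-24) = (3*(-⅘))*(-24) = -12/5*(-24) = 288/5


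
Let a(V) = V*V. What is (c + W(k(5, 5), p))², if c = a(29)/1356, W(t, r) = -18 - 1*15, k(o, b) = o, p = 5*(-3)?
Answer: 1927824649/1838736 ≈ 1048.5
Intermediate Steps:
p = -15
a(V) = V²
W(t, r) = -33 (W(t, r) = -18 - 15 = -33)
c = 841/1356 (c = 29²/1356 = 841*(1/1356) = 841/1356 ≈ 0.62021)
(c + W(k(5, 5), p))² = (841/1356 - 33)² = (-43907/1356)² = 1927824649/1838736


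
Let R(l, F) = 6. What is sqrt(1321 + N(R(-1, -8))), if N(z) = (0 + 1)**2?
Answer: sqrt(1322) ≈ 36.359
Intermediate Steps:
N(z) = 1 (N(z) = 1**2 = 1)
sqrt(1321 + N(R(-1, -8))) = sqrt(1321 + 1) = sqrt(1322)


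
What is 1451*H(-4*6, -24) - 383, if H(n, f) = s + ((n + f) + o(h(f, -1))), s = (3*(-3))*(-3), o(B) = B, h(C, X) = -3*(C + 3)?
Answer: 60559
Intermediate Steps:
h(C, X) = -9 - 3*C (h(C, X) = -3*(3 + C) = -9 - 3*C)
s = 27 (s = -9*(-3) = 27)
H(n, f) = 18 + n - 2*f (H(n, f) = 27 + ((n + f) + (-9 - 3*f)) = 27 + ((f + n) + (-9 - 3*f)) = 27 + (-9 + n - 2*f) = 18 + n - 2*f)
1451*H(-4*6, -24) - 383 = 1451*(18 - 4*6 - 2*(-24)) - 383 = 1451*(18 - 24 + 48) - 383 = 1451*42 - 383 = 60942 - 383 = 60559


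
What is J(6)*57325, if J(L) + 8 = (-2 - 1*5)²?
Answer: 2350325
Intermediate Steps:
J(L) = 41 (J(L) = -8 + (-2 - 1*5)² = -8 + (-2 - 5)² = -8 + (-7)² = -8 + 49 = 41)
J(6)*57325 = 41*57325 = 2350325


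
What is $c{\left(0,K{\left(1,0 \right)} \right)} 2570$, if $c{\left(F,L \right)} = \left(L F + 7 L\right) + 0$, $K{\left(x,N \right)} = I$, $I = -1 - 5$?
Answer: $-107940$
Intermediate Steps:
$I = -6$ ($I = -1 - 5 = -6$)
$K{\left(x,N \right)} = -6$
$c{\left(F,L \right)} = 7 L + F L$ ($c{\left(F,L \right)} = \left(F L + 7 L\right) + 0 = \left(7 L + F L\right) + 0 = 7 L + F L$)
$c{\left(0,K{\left(1,0 \right)} \right)} 2570 = - 6 \left(7 + 0\right) 2570 = \left(-6\right) 7 \cdot 2570 = \left(-42\right) 2570 = -107940$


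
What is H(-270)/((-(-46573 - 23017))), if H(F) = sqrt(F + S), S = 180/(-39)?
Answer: I*sqrt(46410)/904670 ≈ 0.00023813*I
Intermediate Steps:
S = -60/13 (S = 180*(-1/39) = -60/13 ≈ -4.6154)
H(F) = sqrt(-60/13 + F) (H(F) = sqrt(F - 60/13) = sqrt(-60/13 + F))
H(-270)/((-(-46573 - 23017))) = (sqrt(-780 + 169*(-270))/13)/((-(-46573 - 23017))) = (sqrt(-780 - 45630)/13)/((-1*(-69590))) = (sqrt(-46410)/13)/69590 = ((I*sqrt(46410))/13)*(1/69590) = (I*sqrt(46410)/13)*(1/69590) = I*sqrt(46410)/904670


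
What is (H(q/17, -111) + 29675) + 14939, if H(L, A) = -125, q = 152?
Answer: 44489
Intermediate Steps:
(H(q/17, -111) + 29675) + 14939 = (-125 + 29675) + 14939 = 29550 + 14939 = 44489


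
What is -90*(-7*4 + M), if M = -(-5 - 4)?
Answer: 1710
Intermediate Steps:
M = 9 (M = -1*(-9) = 9)
-90*(-7*4 + M) = -90*(-7*4 + 9) = -90*(-28 + 9) = -90*(-19) = 1710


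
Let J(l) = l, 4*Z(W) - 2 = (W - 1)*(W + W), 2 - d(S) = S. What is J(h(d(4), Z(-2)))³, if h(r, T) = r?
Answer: -8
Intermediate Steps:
d(S) = 2 - S
Z(W) = ½ + W*(-1 + W)/2 (Z(W) = ½ + ((W - 1)*(W + W))/4 = ½ + ((-1 + W)*(2*W))/4 = ½ + (2*W*(-1 + W))/4 = ½ + W*(-1 + W)/2)
J(h(d(4), Z(-2)))³ = (2 - 1*4)³ = (2 - 4)³ = (-2)³ = -8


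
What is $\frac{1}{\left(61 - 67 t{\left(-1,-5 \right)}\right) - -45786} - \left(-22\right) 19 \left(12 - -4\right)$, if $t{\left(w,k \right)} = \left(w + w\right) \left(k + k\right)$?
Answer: $\frac{297662817}{44507} \approx 6688.0$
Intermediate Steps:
$t{\left(w,k \right)} = 4 k w$ ($t{\left(w,k \right)} = 2 w 2 k = 4 k w$)
$\frac{1}{\left(61 - 67 t{\left(-1,-5 \right)}\right) - -45786} - \left(-22\right) 19 \left(12 - -4\right) = \frac{1}{\left(61 - 67 \cdot 4 \left(-5\right) \left(-1\right)\right) - -45786} - \left(-22\right) 19 \left(12 - -4\right) = \frac{1}{\left(61 - 1340\right) + 45786} - - 418 \left(12 + 4\right) = \frac{1}{\left(61 - 1340\right) + 45786} - \left(-418\right) 16 = \frac{1}{-1279 + 45786} - -6688 = \frac{1}{44507} + 6688 = \frac{297662817}{44507}$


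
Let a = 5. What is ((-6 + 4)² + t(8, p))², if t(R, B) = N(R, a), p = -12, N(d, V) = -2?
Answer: 4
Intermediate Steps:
t(R, B) = -2
((-6 + 4)² + t(8, p))² = ((-6 + 4)² - 2)² = ((-2)² - 2)² = (4 - 2)² = 2² = 4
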